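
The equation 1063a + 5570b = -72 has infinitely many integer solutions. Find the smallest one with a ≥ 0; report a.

gcd(5570, 1063) = 1.
1 divides -72, so solutions exist.
By Bézout, 1063·(-1813) + 5570·(346) = 1.
Scale by -72/1 = -72: (a₀, b₀) = (130536, -24912).
General solution: a = 130536 + 5570t, b = -24912 - 1063t for integer t.
a ≥ 0: smallest is 130536 mod 5570 = 2426 (at t = -23), with b = -463.

2426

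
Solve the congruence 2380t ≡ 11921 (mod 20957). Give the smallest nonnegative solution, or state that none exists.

gcd(20957, 2380) = 1  (20957 = 8×2380 + 1917, 2380 = 1×1917 + 463, 1917 = 4×463 + 65, 463 = 7×65 + 8, 65 = 8×8 + 1, 8 = 8×1).
1 divides 11921, so solutions exist.
Back-substituting, 2380×(-2580) + 20957×(293) = 1.
So 2380×(-2580) ≡ 1 (mod 20957); multiply by 11921: t ≡ -30756180 (mod 20957).
Smallest nonnegative: t = -30756180 mod 20957 = 8696.

8696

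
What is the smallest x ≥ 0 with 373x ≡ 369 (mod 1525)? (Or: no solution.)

1203

gcd(1525, 373) = 1  (1525 = 4·373 + 33, 373 = 11·33 + 10, 33 = 3·10 + 3, 10 = 3·3 + 1, 3 = 3·1).
1 divides 369, so solutions exist.
Back-substituting, 373·(462) + 1525·(-113) = 1.
So 373·(462) ≡ 1 (mod 1525); multiply by 369: x ≡ 170478 (mod 1525).
Smallest nonnegative: x = 170478 mod 1525 = 1203.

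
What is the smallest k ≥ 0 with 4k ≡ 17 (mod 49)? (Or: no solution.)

41

gcd(49, 4) = 1.
1 divides 17, so solutions exist.
By Bézout, 4·(-12) + 49·(1) = 1.
So 4·(-12) ≡ 1 (mod 49); multiply by 17: k ≡ -204 (mod 49).
Smallest nonnegative: k = -204 mod 49 = 41.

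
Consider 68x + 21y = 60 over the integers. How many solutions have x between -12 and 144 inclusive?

8

gcd(68, 21):
  68 = 3×21 + 5
  21 = 4×5 + 1
  5 = 5×1
so gcd(68, 21) = 1.
Back-substitute for Bézout coefficients:
  1 = 21 - 4×5
  ... = 68×(-4) + 21×(13)
Scale by 60: particular solution (-240, 780); reduce x mod 21: (12, -36).
General solution: x = 12 + 21t, y = -36 - 68t for integer t.
-12 ≤ 12 + 21t ≤ 144 gives t ∈ [-1, 6], which is 8 values.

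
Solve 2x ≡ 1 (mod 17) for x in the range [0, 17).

gcd(17, 2) = 1  (17 = 8*2 + 1, 2 = 2*1).
Back-substituting, 2*(-8) + 17*(1) = 1.
So 2*-8 ≡ 1 (mod 17), and -8 mod 17 = 9.

9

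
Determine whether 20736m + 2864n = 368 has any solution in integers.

gcd(20736, 2864) = 16.
16 divides 368, so integer solutions exist.

yes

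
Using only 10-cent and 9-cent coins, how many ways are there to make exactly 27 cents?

1

Need nonnegative integers with 10j + 9k = 27.
gcd(10, 9) = 1, and 10·(1) + 9·(-1) = 1.
So (j₀, k₀) = (27, -27); general j = 27 + 9t, k = -27 - 10t.
j ≥ 0 ⇒ t ≥ -3; k ≥ 0 ⇒ t ≤ -3. That's 1 value of t.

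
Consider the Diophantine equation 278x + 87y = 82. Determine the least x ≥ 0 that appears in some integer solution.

gcd(278, 87):
  278 = 3*87 + 17
  87 = 5*17 + 2
  17 = 8*2 + 1
  2 = 2*1
so gcd(278, 87) = 1.
1 divides 82, so solutions exist.
Back-substitute for Bézout coefficients:
  1 = 17 - 8*2
  ... = 278*(41) + 87*(-131)
Scale by 82/1 = 82: (x₀, y₀) = (3362, -10742).
General solution: x = 3362 + 87t, y = -10742 - 278t for integer t.
x ≥ 0: smallest is 3362 mod 87 = 56 (at t = -38), with y = -178.

56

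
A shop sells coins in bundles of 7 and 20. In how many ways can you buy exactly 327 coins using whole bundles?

3

Need nonnegative integers with 7j + 20k = 327.
gcd(7, 20) = 1, and 7·(3) + 20·(-1) = 1.
So (j₀, k₀) = (981, -327); general j = 981 + 20t, k = -327 - 7t.
j ≥ 0 ⇒ t ≥ -49; k ≥ 0 ⇒ t ≤ -47. That's 3 values of t.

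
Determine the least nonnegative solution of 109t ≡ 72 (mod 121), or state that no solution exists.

115

gcd(121, 109):
  121 = 1·109 + 12
  109 = 9·12 + 1
  12 = 12·1
so gcd(121, 109) = 1.
1 divides 72, so solutions exist.
Back-substitute for Bézout coefficients:
  1 = 109 - 9·12
  ... = 109·(10) + 121·(-9)
So 109·(10) ≡ 1 (mod 121); multiply by 72: t ≡ 720 (mod 121).
Smallest nonnegative: t = 720 mod 121 = 115.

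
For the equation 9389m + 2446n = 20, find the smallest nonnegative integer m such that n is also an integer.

gcd(9389, 2446):
  9389 = 3·2446 + 2051
  2446 = 1·2051 + 395
  2051 = 5·395 + 76
  395 = 5·76 + 15
  76 = 5·15 + 1
  15 = 15·1
so gcd(9389, 2446) = 1.
1 divides 20, so solutions exist.
Back-substitute for Bézout coefficients:
  1 = 76 - 5·15
  ... = 9389·(161) + 2446·(-618)
Scale by 20/1 = 20: (m₀, n₀) = (3220, -12360).
General solution: m = 3220 + 2446t, n = -12360 - 9389t for integer t.
m ≥ 0: smallest is 3220 mod 2446 = 774 (at t = -1), with n = -2971.

774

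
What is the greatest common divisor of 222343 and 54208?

11

gcd(222343, 54208):
  222343 = 4*54208 + 5511
  54208 = 9*5511 + 4609
  5511 = 1*4609 + 902
  4609 = 5*902 + 99
  902 = 9*99 + 11
  99 = 9*11
so gcd(222343, 54208) = 11.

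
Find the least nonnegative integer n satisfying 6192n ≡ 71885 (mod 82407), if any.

no solution

gcd(82407, 6192):
  82407 = 13×6192 + 1911
  6192 = 3×1911 + 459
  1911 = 4×459 + 75
  459 = 6×75 + 9
  75 = 8×9 + 3
  9 = 3×3
so gcd(82407, 6192) = 3.
3 does not divide 71885, so the congruence has no solution.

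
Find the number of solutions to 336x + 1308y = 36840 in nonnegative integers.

gcd(1308, 336):
  1308 = 3*336 + 300
  336 = 1*300 + 36
  300 = 8*36 + 12
  36 = 3*12
so gcd(1308, 336) = 12.
Back-substitute for Bézout coefficients:
  12 = 300 - 8*36
  ... = 336*(-35) + 1308*(9)
Scale by 3070: one solution is (-107450, 27630). Reduce x mod 109: (24, 22).
General: x = 24 + 109t, y = 22 - 28t.
x ≥ 0 ⇒ t ≥ 0; y ≥ 0 ⇒ t ≤ 0. So t ∈ [0, 0]: 1 solution.

1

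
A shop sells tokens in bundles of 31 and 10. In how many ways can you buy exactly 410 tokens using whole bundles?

2

Need nonnegative integers with 31j + 10k = 410.
gcd(31, 10) = 1, and 31·(1) + 10·(-3) = 1.
So (j₀, k₀) = (410, -1230); general j = 410 + 10t, k = -1230 - 31t.
j ≥ 0 ⇒ t ≥ -41; k ≥ 0 ⇒ t ≤ -40. That's 2 values of t.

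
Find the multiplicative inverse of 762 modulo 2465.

gcd(2465, 762) = 1  (2465 = 3×762 + 179, 762 = 4×179 + 46, 179 = 3×46 + 41, 46 = 1×41 + 5, 41 = 8×5 + 1, 5 = 5×1).
Back-substituting, 762×(-482) + 2465×(149) = 1.
So 762×-482 ≡ 1 (mod 2465), and -482 mod 2465 = 1983.

1983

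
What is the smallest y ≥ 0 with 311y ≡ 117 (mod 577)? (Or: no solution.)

gcd(577, 311):
  577 = 1·311 + 266
  311 = 1·266 + 45
  266 = 5·45 + 41
  45 = 1·41 + 4
  41 = 10·4 + 1
  4 = 4·1
so gcd(577, 311) = 1.
1 divides 117, so solutions exist.
Back-substitute for Bézout coefficients:
  1 = 41 - 10·4
  ... = 311·(-141) + 577·(76)
So 311·(-141) ≡ 1 (mod 577); multiply by 117: y ≡ -16497 (mod 577).
Smallest nonnegative: y = -16497 mod 577 = 236.

236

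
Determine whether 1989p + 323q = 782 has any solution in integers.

yes

gcd(1989, 323) = 17  (1989 = 6×323 + 51, 323 = 6×51 + 17, 51 = 3×17).
17 divides 782, so integer solutions exist.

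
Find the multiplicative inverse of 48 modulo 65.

gcd(65, 48):
  65 = 1·48 + 17
  48 = 2·17 + 14
  17 = 1·14 + 3
  14 = 4·3 + 2
  3 = 1·2 + 1
  2 = 2·1
so gcd(65, 48) = 1.
Back-substitute for Bézout coefficients:
  1 = 3 - 1·2
  ... = 48·(-23) + 65·(17)
So 48·-23 ≡ 1 (mod 65), and -23 mod 65 = 42.

42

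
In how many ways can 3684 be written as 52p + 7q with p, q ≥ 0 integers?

10

gcd(52, 7) = 1  (52 = 7*7 + 3, 7 = 2*3 + 1, 3 = 3*1).
Back-substituting, 52*(-2) + 7*(15) = 1.
Scale by 3684: one solution is (-7368, 55260). Reduce p mod 7: (3, 504).
General: p = 3 + 7t, q = 504 - 52t.
p ≥ 0 ⇒ t ≥ 0; q ≥ 0 ⇒ t ≤ 9. So t ∈ [0, 9]: 10 solutions.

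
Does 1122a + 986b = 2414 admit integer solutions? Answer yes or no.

gcd(1122, 986) = 34  (1122 = 1×986 + 136, 986 = 7×136 + 34, 136 = 4×34).
34 divides 2414, so integer solutions exist.

yes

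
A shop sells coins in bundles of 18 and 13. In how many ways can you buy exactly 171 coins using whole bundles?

Need nonnegative integers with 18j + 13k = 171.
gcd(18, 13) = 1, and 18·(-5) + 13·(7) = 1.
So (j₀, k₀) = (-855, 1197); general j = -855 + 13t, k = 1197 - 18t.
j ≥ 0 ⇒ t ≥ 66; k ≥ 0 ⇒ t ≤ 66. That's 1 value of t.

1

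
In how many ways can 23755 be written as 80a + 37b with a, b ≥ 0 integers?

8

gcd(80, 37) = 1  (80 = 2*37 + 6, 37 = 6*6 + 1, 6 = 6*1).
Back-substituting, 80*(-6) + 37*(13) = 1.
Scale by 23755: one solution is (-142530, 308815). Reduce a mod 37: (31, 575).
General: a = 31 + 37t, b = 575 - 80t.
a ≥ 0 ⇒ t ≥ 0; b ≥ 0 ⇒ t ≤ 7. So t ∈ [0, 7]: 8 solutions.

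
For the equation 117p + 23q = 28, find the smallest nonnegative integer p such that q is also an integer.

gcd(117, 23) = 1.
1 divides 28, so solutions exist.
By Bézout, 117*(-11) + 23*(56) = 1.
Scale by 28/1 = 28: (p₀, q₀) = (-308, 1568).
General solution: p = -308 + 23t, q = 1568 - 117t for integer t.
p ≥ 0: smallest is -308 mod 23 = 14 (at t = 14), with q = -70.

14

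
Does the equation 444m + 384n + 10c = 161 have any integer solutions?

gcd(444, 384):
  444 = 1×384 + 60
  384 = 6×60 + 24
  60 = 2×24 + 12
  24 = 2×12
so gcd(444, 384) = 12.
gcd(12, 10) = 2.
2 does not divide 161 (remainder 1), so no integer solutions.

no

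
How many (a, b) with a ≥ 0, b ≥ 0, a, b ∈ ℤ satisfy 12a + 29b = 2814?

gcd(29, 12) = 1.
By Bézout, 12*(-12) + 29*(5) = 1.
One solution: (17, 90).
General: a = 17 + 29t, b = 90 - 12t.
a ≥ 0 ⇒ t ≥ 0; b ≥ 0 ⇒ t ≤ 7. So t ∈ [0, 7]: 8 solutions.

8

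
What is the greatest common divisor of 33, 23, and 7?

1

gcd(33, 23) = 1  (33 = 1·23 + 10, 23 = 2·10 + 3, 10 = 3·3 + 1, 3 = 3·1).
gcd(1, 7) = 1.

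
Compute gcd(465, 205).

gcd(465, 205):
  465 = 2*205 + 55
  205 = 3*55 + 40
  55 = 1*40 + 15
  40 = 2*15 + 10
  15 = 1*10 + 5
  10 = 2*5
so gcd(465, 205) = 5.

5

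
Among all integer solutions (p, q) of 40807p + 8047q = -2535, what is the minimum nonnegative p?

gcd(40807, 8047) = 13  (40807 = 5×8047 + 572, 8047 = 14×572 + 39, 572 = 14×39 + 26, 39 = 1×26 + 13, 26 = 2×13).
13 divides -2535, so solutions exist.
Back-substituting, 40807×(-211) + 8047×(1070) = 13.
Scale by -2535/13 = -195: (p₀, q₀) = (41145, -208650).
General solution: p = 41145 + 619t, q = -208650 - 3139t for integer t.
p ≥ 0: smallest is 41145 mod 619 = 291 (at t = -66), with q = -1476.

291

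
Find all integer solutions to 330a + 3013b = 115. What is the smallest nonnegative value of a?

46

gcd(3013, 330):
  3013 = 9×330 + 43
  330 = 7×43 + 29
  43 = 1×29 + 14
  29 = 2×14 + 1
  14 = 14×1
so gcd(3013, 330) = 1.
1 divides 115, so solutions exist.
Back-substitute for Bézout coefficients:
  1 = 29 - 2×14
  ... = 330×(210) + 3013×(-23)
Scale by 115/1 = 115: (a₀, b₀) = (24150, -2645).
General solution: a = 24150 + 3013t, b = -2645 - 330t for integer t.
a ≥ 0: smallest is 24150 mod 3013 = 46 (at t = -8), with b = -5.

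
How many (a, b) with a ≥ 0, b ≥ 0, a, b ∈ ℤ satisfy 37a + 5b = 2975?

17

gcd(37, 5):
  37 = 7×5 + 2
  5 = 2×2 + 1
  2 = 2×1
so gcd(37, 5) = 1.
Back-substitute for Bézout coefficients:
  1 = 5 - 2×2
  ... = 37×(-2) + 5×(15)
Scale by 2975: one solution is (-5950, 44625). Reduce a mod 5: (0, 595).
General: a = 0 + 5t, b = 595 - 37t.
a ≥ 0 ⇒ t ≥ 0; b ≥ 0 ⇒ t ≤ 16. So t ∈ [0, 16]: 17 solutions.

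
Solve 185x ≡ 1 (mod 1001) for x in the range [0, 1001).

698

gcd(1001, 185):
  1001 = 5*185 + 76
  185 = 2*76 + 33
  76 = 2*33 + 10
  33 = 3*10 + 3
  10 = 3*3 + 1
  3 = 3*1
so gcd(1001, 185) = 1.
Back-substitute for Bézout coefficients:
  1 = 10 - 3*3
  ... = 185*(-303) + 1001*(56)
So 185*-303 ≡ 1 (mod 1001), and -303 mod 1001 = 698.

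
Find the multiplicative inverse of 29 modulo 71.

49

gcd(71, 29) = 1.
By Bézout, 29·(-22) + 71·(9) = 1.
So 29·-22 ≡ 1 (mod 71), and -22 mod 71 = 49.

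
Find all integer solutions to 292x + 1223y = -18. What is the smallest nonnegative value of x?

gcd(1223, 292):
  1223 = 4×292 + 55
  292 = 5×55 + 17
  55 = 3×17 + 4
  17 = 4×4 + 1
  4 = 4×1
so gcd(1223, 292) = 1.
1 divides -18, so solutions exist.
Back-substitute for Bézout coefficients:
  1 = 17 - 4×4
  ... = 292×(289) + 1223×(-69)
Scale by -18/1 = -18: (x₀, y₀) = (-5202, 1242).
General solution: x = -5202 + 1223t, y = 1242 - 292t for integer t.
x ≥ 0: smallest is -5202 mod 1223 = 913 (at t = 5), with y = -218.

913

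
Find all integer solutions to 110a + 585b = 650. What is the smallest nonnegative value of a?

91

gcd(585, 110):
  585 = 5*110 + 35
  110 = 3*35 + 5
  35 = 7*5
so gcd(585, 110) = 5.
5 divides 650, so solutions exist.
Back-substitute for Bézout coefficients:
  5 = 110 - 3*35
  ... = 110*(16) + 585*(-3)
Scale by 650/5 = 130: (a₀, b₀) = (2080, -390).
General solution: a = 2080 + 117t, b = -390 - 22t for integer t.
a ≥ 0: smallest is 2080 mod 117 = 91 (at t = -17), with b = -16.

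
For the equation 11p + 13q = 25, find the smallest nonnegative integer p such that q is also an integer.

7

gcd(13, 11) = 1  (13 = 1×11 + 2, 11 = 5×2 + 1, 2 = 2×1).
1 divides 25, so solutions exist.
Back-substituting, 11×(6) + 13×(-5) = 1.
Scale by 25/1 = 25: (p₀, q₀) = (150, -125).
General solution: p = 150 + 13t, q = -125 - 11t for integer t.
p ≥ 0: smallest is 150 mod 13 = 7 (at t = -11), with q = -4.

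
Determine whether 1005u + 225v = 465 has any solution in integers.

gcd(1005, 225) = 15.
15 divides 465, so integer solutions exist.

yes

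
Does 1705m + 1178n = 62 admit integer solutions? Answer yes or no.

gcd(1705, 1178):
  1705 = 1×1178 + 527
  1178 = 2×527 + 124
  527 = 4×124 + 31
  124 = 4×31
so gcd(1705, 1178) = 31.
31 divides 62, so integer solutions exist.

yes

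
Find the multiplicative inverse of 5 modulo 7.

gcd(7, 5):
  7 = 1·5 + 2
  5 = 2·2 + 1
  2 = 2·1
so gcd(7, 5) = 1.
Back-substitute for Bézout coefficients:
  1 = 5 - 2·2
  ... = 5·(3) + 7·(-2)
So 5·3 ≡ 1 (mod 7), and 3 mod 7 = 3.

3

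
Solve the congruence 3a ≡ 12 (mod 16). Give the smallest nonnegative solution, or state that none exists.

4

gcd(16, 3) = 1.
1 divides 12, so solutions exist.
By Bézout, 3·(-5) + 16·(1) = 1.
So 3·(-5) ≡ 1 (mod 16); multiply by 12: a ≡ -60 (mod 16).
Smallest nonnegative: a = -60 mod 16 = 4.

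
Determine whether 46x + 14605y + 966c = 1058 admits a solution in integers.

gcd(14605, 46) = 23  (14605 = 317×46 + 23, 46 = 2×23).
gcd(23, 966) = 23.
23 divides 1058, so integer solutions exist.

yes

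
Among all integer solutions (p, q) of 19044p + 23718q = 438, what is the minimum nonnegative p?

756

gcd(23718, 19044) = 6  (23718 = 1*19044 + 4674, 19044 = 4*4674 + 348, 4674 = 13*348 + 150, 348 = 2*150 + 48, 150 = 3*48 + 6, 48 = 8*6).
6 divides 438, so solutions exist.
Back-substituting, 19044*(-477) + 23718*(383) = 6.
Scale by 438/6 = 73: (p₀, q₀) = (-34821, 27959).
General solution: p = -34821 + 3953t, q = 27959 - 3174t for integer t.
p ≥ 0: smallest is -34821 mod 3953 = 756 (at t = 9), with q = -607.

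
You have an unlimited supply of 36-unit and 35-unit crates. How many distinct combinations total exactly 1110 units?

1

Need nonnegative integers with 36j + 35k = 1110.
gcd(36, 35) = 1, and 36·(1) + 35·(-1) = 1.
So (j₀, k₀) = (1110, -1110); general j = 1110 + 35t, k = -1110 - 36t.
j ≥ 0 ⇒ t ≥ -31; k ≥ 0 ⇒ t ≤ -31. That's 1 value of t.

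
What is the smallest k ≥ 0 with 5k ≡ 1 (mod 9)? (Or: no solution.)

2

gcd(9, 5) = 1  (9 = 1·5 + 4, 5 = 1·4 + 1, 4 = 4·1).
1 divides 1, so solutions exist.
Back-substituting, 5·(2) + 9·(-1) = 1.
So 5·(2) ≡ 1 (mod 9); multiply by 1: k ≡ 2 (mod 9).
Smallest nonnegative: k = 2 mod 9 = 2.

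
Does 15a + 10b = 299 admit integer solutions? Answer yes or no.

gcd(15, 10):
  15 = 1*10 + 5
  10 = 2*5
so gcd(15, 10) = 5.
5 does not divide 299 (remainder 4), so no integer solutions.

no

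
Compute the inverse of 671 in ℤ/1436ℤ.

gcd(1436, 671):
  1436 = 2·671 + 94
  671 = 7·94 + 13
  94 = 7·13 + 3
  13 = 4·3 + 1
  3 = 3·1
so gcd(1436, 671) = 1.
Back-substitute for Bézout coefficients:
  1 = 13 - 4·3
  ... = 671·(443) + 1436·(-207)
So 671·443 ≡ 1 (mod 1436), and 443 mod 1436 = 443.

443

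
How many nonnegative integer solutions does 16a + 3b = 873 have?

gcd(16, 3) = 1.
By Bézout, 16×(1) + 3×(-5) = 1.
One solution: (0, 291).
General: a = 0 + 3t, b = 291 - 16t.
a ≥ 0 ⇒ t ≥ 0; b ≥ 0 ⇒ t ≤ 18. So t ∈ [0, 18]: 19 solutions.

19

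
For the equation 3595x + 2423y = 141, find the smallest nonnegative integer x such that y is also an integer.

gcd(3595, 2423):
  3595 = 1·2423 + 1172
  2423 = 2·1172 + 79
  1172 = 14·79 + 66
  79 = 1·66 + 13
  66 = 5·13 + 1
  13 = 13·1
so gcd(3595, 2423) = 1.
1 divides 141, so solutions exist.
Back-substitute for Bézout coefficients:
  1 = 66 - 5·13
  ... = 3595·(184) + 2423·(-273)
Scale by 141/1 = 141: (x₀, y₀) = (25944, -38493).
General solution: x = 25944 + 2423t, y = -38493 - 3595t for integer t.
x ≥ 0: smallest is 25944 mod 2423 = 1714 (at t = -10), with y = -2543.

1714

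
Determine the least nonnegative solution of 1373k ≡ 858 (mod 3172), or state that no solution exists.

130

gcd(3172, 1373) = 1  (3172 = 2·1373 + 426, 1373 = 3·426 + 95, 426 = 4·95 + 46, 95 = 2·46 + 3, 46 = 15·3 + 1, 3 = 3·1).
1 divides 858, so solutions exist.
Back-substituting, 1373·(-1035) + 3172·(448) = 1.
So 1373·(-1035) ≡ 1 (mod 3172); multiply by 858: k ≡ -888030 (mod 3172).
Smallest nonnegative: k = -888030 mod 3172 = 130.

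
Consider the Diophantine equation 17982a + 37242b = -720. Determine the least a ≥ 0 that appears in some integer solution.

1837

gcd(37242, 17982):
  37242 = 2*17982 + 1278
  17982 = 14*1278 + 90
  1278 = 14*90 + 18
  90 = 5*18
so gcd(37242, 17982) = 18.
18 divides -720, so solutions exist.
Back-substitute for Bézout coefficients:
  18 = 1278 - 14*90
  ... = 17982*(-408) + 37242*(197)
Scale by -720/18 = -40: (a₀, b₀) = (16320, -7880).
General solution: a = 16320 + 2069t, b = -7880 - 999t for integer t.
a ≥ 0: smallest is 16320 mod 2069 = 1837 (at t = -7), with b = -887.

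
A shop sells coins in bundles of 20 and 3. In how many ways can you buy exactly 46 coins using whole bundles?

1

Need nonnegative integers with 20j + 3k = 46.
gcd(20, 3) = 1, and 20·(-1) + 3·(7) = 1.
So (j₀, k₀) = (-46, 322); general j = -46 + 3t, k = 322 - 20t.
j ≥ 0 ⇒ t ≥ 16; k ≥ 0 ⇒ t ≤ 16. That's 1 value of t.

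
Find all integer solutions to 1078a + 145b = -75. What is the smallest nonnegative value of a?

130

gcd(1078, 145):
  1078 = 7*145 + 63
  145 = 2*63 + 19
  63 = 3*19 + 6
  19 = 3*6 + 1
  6 = 6*1
so gcd(1078, 145) = 1.
1 divides -75, so solutions exist.
Back-substitute for Bézout coefficients:
  1 = 19 - 3*6
  ... = 1078*(-23) + 145*(171)
Scale by -75/1 = -75: (a₀, b₀) = (1725, -12825).
General solution: a = 1725 + 145t, b = -12825 - 1078t for integer t.
a ≥ 0: smallest is 1725 mod 145 = 130 (at t = -11), with b = -967.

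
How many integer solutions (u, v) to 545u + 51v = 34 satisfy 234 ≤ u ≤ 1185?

gcd(545, 51) = 1  (545 = 10·51 + 35, 51 = 1·35 + 16, 35 = 2·16 + 3, 16 = 5·3 + 1, 3 = 3·1).
Back-substituting, 545·(-16) + 51·(171) = 1.
Scale by 34: particular solution (-544, 5814); reduce u mod 51: (17, -181).
General solution: u = 17 + 51t, v = -181 - 545t for integer t.
234 ≤ 17 + 51t ≤ 1185 gives t ∈ [5, 22], which is 18 values.

18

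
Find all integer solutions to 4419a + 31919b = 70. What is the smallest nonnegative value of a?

8740

gcd(31919, 4419) = 1  (31919 = 7×4419 + 986, 4419 = 4×986 + 475, 986 = 2×475 + 36, 475 = 13×36 + 7, 36 = 5×7 + 1, 7 = 7×1).
1 divides 70, so solutions exist.
Back-substituting, 4419×(-4435) + 31919×(614) = 1.
Scale by 70/1 = 70: (a₀, b₀) = (-310450, 42980).
General solution: a = -310450 + 31919t, b = 42980 - 4419t for integer t.
a ≥ 0: smallest is -310450 mod 31919 = 8740 (at t = 10), with b = -1210.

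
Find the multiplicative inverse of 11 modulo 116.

95

gcd(116, 11) = 1  (116 = 10*11 + 6, 11 = 1*6 + 5, 6 = 1*5 + 1, 5 = 5*1).
Back-substituting, 11*(-21) + 116*(2) = 1.
So 11*-21 ≡ 1 (mod 116), and -21 mod 116 = 95.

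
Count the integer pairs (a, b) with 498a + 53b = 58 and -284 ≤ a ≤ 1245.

28

gcd(498, 53):
  498 = 9·53 + 21
  53 = 2·21 + 11
  21 = 1·11 + 10
  11 = 1·10 + 1
  10 = 10·1
so gcd(498, 53) = 1.
Back-substitute for Bézout coefficients:
  1 = 11 - 1·10
  ... = 498·(-5) + 53·(47)
Scale by 58: particular solution (-290, 2726); reduce a mod 53: (28, -262).
General solution: a = 28 + 53t, b = -262 - 498t for integer t.
-284 ≤ 28 + 53t ≤ 1245 gives t ∈ [-5, 22], which is 28 values.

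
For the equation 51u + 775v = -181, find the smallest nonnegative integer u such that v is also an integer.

gcd(775, 51) = 1.
1 divides -181, so solutions exist.
By Bézout, 51*(76) + 775*(-5) = 1.
Scale by -181/1 = -181: (u₀, v₀) = (-13756, 905).
General solution: u = -13756 + 775t, v = 905 - 51t for integer t.
u ≥ 0: smallest is -13756 mod 775 = 194 (at t = 18), with v = -13.

194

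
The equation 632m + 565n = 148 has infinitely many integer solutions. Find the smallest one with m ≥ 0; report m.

gcd(632, 565) = 1.
1 divides 148, so solutions exist.
By Bézout, 632*(253) + 565*(-283) = 1.
Scale by 148/1 = 148: (m₀, n₀) = (37444, -41884).
General solution: m = 37444 + 565t, n = -41884 - 632t for integer t.
m ≥ 0: smallest is 37444 mod 565 = 154 (at t = -66), with n = -172.

154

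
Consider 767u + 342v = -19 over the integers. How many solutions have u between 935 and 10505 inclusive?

27

gcd(767, 342) = 1.
By Bézout, 767*(-103) + 342*(231) = 1.
Particular solution: (247, -554).
General solution: u = 247 + 342t, v = -554 - 767t for integer t.
935 ≤ 247 + 342t ≤ 10505 gives t ∈ [3, 29], which is 27 values.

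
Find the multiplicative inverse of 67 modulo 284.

195

gcd(284, 67):
  284 = 4×67 + 16
  67 = 4×16 + 3
  16 = 5×3 + 1
  3 = 3×1
so gcd(284, 67) = 1.
Back-substitute for Bézout coefficients:
  1 = 16 - 5×3
  ... = 67×(-89) + 284×(21)
So 67×-89 ≡ 1 (mod 284), and -89 mod 284 = 195.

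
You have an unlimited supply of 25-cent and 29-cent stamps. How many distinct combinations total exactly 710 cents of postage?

1

Need nonnegative integers with 25j + 29k = 710.
gcd(25, 29) = 1, and 25·(7) + 29·(-6) = 1.
So (j₀, k₀) = (4970, -4260); general j = 4970 + 29t, k = -4260 - 25t.
j ≥ 0 ⇒ t ≥ -171; k ≥ 0 ⇒ t ≤ -171. That's 1 value of t.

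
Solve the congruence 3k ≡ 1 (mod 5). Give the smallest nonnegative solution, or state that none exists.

2

gcd(5, 3) = 1.
1 divides 1, so solutions exist.
By Bézout, 3·(2) + 5·(-1) = 1.
So 3·(2) ≡ 1 (mod 5); multiply by 1: k ≡ 2 (mod 5).
Smallest nonnegative: k = 2 mod 5 = 2.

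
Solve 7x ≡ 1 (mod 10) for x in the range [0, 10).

gcd(10, 7) = 1  (10 = 1*7 + 3, 7 = 2*3 + 1, 3 = 3*1).
Back-substituting, 7*(3) + 10*(-2) = 1.
So 7*3 ≡ 1 (mod 10), and 3 mod 10 = 3.

3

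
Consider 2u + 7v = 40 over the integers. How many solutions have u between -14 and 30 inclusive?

6

gcd(7, 2) = 1.
By Bézout, 2×(-3) + 7×(1) = 1.
Particular solution: (6, 4).
General solution: u = 6 + 7t, v = 4 - 2t for integer t.
-14 ≤ 6 + 7t ≤ 30 gives t ∈ [-2, 3], which is 6 values.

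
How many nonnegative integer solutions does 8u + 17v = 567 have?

gcd(17, 8) = 1  (17 = 2×8 + 1, 8 = 8×1).
Back-substituting, 8×(-2) + 17×(1) = 1.
Scale by 567: one solution is (-1134, 567). Reduce u mod 17: (5, 31).
General: u = 5 + 17t, v = 31 - 8t.
u ≥ 0 ⇒ t ≥ 0; v ≥ 0 ⇒ t ≤ 3. So t ∈ [0, 3]: 4 solutions.

4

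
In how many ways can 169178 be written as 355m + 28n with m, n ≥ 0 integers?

17

gcd(355, 28) = 1.
By Bézout, 355*(3) + 28*(-38) = 1.
One solution: (6, 5966).
General: m = 6 + 28t, n = 5966 - 355t.
m ≥ 0 ⇒ t ≥ 0; n ≥ 0 ⇒ t ≤ 16. So t ∈ [0, 16]: 17 solutions.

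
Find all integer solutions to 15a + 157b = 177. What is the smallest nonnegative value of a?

106

gcd(157, 15) = 1.
1 divides 177, so solutions exist.
By Bézout, 15×(21) + 157×(-2) = 1.
Scale by 177/1 = 177: (a₀, b₀) = (3717, -354).
General solution: a = 3717 + 157t, b = -354 - 15t for integer t.
a ≥ 0: smallest is 3717 mod 157 = 106 (at t = -23), with b = -9.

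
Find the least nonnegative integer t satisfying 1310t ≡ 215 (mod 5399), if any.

gcd(5399, 1310):
  5399 = 4·1310 + 159
  1310 = 8·159 + 38
  159 = 4·38 + 7
  38 = 5·7 + 3
  7 = 2·3 + 1
  3 = 3·1
so gcd(5399, 1310) = 1.
1 divides 215, so solutions exist.
Back-substitute for Bézout coefficients:
  1 = 7 - 2·3
  ... = 1310·(-1562) + 5399·(379)
So 1310·(-1562) ≡ 1 (mod 5399); multiply by 215: t ≡ -335830 (mod 5399).
Smallest nonnegative: t = -335830 mod 5399 = 4307.

4307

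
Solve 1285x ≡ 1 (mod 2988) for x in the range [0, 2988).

193

gcd(2988, 1285) = 1  (2988 = 2×1285 + 418, 1285 = 3×418 + 31, 418 = 13×31 + 15, 31 = 2×15 + 1, 15 = 15×1).
Back-substituting, 1285×(193) + 2988×(-83) = 1.
So 1285×193 ≡ 1 (mod 2988), and 193 mod 2988 = 193.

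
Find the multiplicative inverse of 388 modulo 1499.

792

gcd(1499, 388) = 1  (1499 = 3*388 + 335, 388 = 1*335 + 53, 335 = 6*53 + 17, 53 = 3*17 + 2, 17 = 8*2 + 1, 2 = 2*1).
Back-substituting, 388*(-707) + 1499*(183) = 1.
So 388*-707 ≡ 1 (mod 1499), and -707 mod 1499 = 792.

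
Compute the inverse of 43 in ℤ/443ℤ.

340

gcd(443, 43):
  443 = 10·43 + 13
  43 = 3·13 + 4
  13 = 3·4 + 1
  4 = 4·1
so gcd(443, 43) = 1.
Back-substitute for Bézout coefficients:
  1 = 13 - 3·4
  ... = 43·(-103) + 443·(10)
So 43·-103 ≡ 1 (mod 443), and -103 mod 443 = 340.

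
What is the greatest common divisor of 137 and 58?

1

gcd(137, 58) = 1  (137 = 2×58 + 21, 58 = 2×21 + 16, 21 = 1×16 + 5, 16 = 3×5 + 1, 5 = 5×1).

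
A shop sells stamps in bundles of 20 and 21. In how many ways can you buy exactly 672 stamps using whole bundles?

2

Need nonnegative integers with 20j + 21k = 672.
gcd(20, 21) = 1, and 20·(-1) + 21·(1) = 1.
So (j₀, k₀) = (-672, 672); general j = -672 + 21t, k = 672 - 20t.
j ≥ 0 ⇒ t ≥ 32; k ≥ 0 ⇒ t ≤ 33. That's 2 values of t.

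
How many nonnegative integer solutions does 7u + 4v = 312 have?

12

gcd(7, 4):
  7 = 1×4 + 3
  4 = 1×3 + 1
  3 = 3×1
so gcd(7, 4) = 1.
Back-substitute for Bézout coefficients:
  1 = 4 - 1×3
  ... = 7×(-1) + 4×(2)
Scale by 312: one solution is (-312, 624). Reduce u mod 4: (0, 78).
General: u = 0 + 4t, v = 78 - 7t.
u ≥ 0 ⇒ t ≥ 0; v ≥ 0 ⇒ t ≤ 11. So t ∈ [0, 11]: 12 solutions.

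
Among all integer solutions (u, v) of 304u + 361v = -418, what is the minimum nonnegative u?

gcd(361, 304):
  361 = 1*304 + 57
  304 = 5*57 + 19
  57 = 3*19
so gcd(361, 304) = 19.
19 divides -418, so solutions exist.
Back-substitute for Bézout coefficients:
  19 = 304 - 5*57
  ... = 304*(6) + 361*(-5)
Scale by -418/19 = -22: (u₀, v₀) = (-132, 110).
General solution: u = -132 + 19t, v = 110 - 16t for integer t.
u ≥ 0: smallest is -132 mod 19 = 1 (at t = 7), with v = -2.

1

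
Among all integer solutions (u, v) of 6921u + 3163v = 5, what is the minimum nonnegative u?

1329

gcd(6921, 3163):
  6921 = 2*3163 + 595
  3163 = 5*595 + 188
  595 = 3*188 + 31
  188 = 6*31 + 2
  31 = 15*2 + 1
  2 = 2*1
so gcd(6921, 3163) = 1.
1 divides 5, so solutions exist.
Back-substitute for Bézout coefficients:
  1 = 31 - 15*2
  ... = 6921*(1531) + 3163*(-3350)
Scale by 5/1 = 5: (u₀, v₀) = (7655, -16750).
General solution: u = 7655 + 3163t, v = -16750 - 6921t for integer t.
u ≥ 0: smallest is 7655 mod 3163 = 1329 (at t = -2), with v = -2908.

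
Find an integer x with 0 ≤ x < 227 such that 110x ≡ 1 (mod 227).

gcd(227, 110):
  227 = 2*110 + 7
  110 = 15*7 + 5
  7 = 1*5 + 2
  5 = 2*2 + 1
  2 = 2*1
so gcd(227, 110) = 1.
Back-substitute for Bézout coefficients:
  1 = 5 - 2*2
  ... = 110*(97) + 227*(-47)
So 110*97 ≡ 1 (mod 227), and 97 mod 227 = 97.

97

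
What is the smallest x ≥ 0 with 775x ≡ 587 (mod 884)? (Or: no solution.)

465

gcd(884, 775) = 1  (884 = 1×775 + 109, 775 = 7×109 + 12, 109 = 9×12 + 1, 12 = 12×1).
1 divides 587, so solutions exist.
Back-substituting, 775×(-73) + 884×(64) = 1.
So 775×(-73) ≡ 1 (mod 884); multiply by 587: x ≡ -42851 (mod 884).
Smallest nonnegative: x = -42851 mod 884 = 465.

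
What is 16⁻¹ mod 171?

139

gcd(171, 16) = 1  (171 = 10×16 + 11, 16 = 1×11 + 5, 11 = 2×5 + 1, 5 = 5×1).
Back-substituting, 16×(-32) + 171×(3) = 1.
So 16×-32 ≡ 1 (mod 171), and -32 mod 171 = 139.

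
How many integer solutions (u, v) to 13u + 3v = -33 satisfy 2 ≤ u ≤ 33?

11

gcd(13, 3):
  13 = 4*3 + 1
  3 = 3*1
so gcd(13, 3) = 1.
Back-substitute for Bézout coefficients:
  1 = 13 - 4*3
  ... = 13*(1) + 3*(-4)
Scale by -33: particular solution (-33, 132); reduce u mod 3: (0, -11).
General solution: u = 0 + 3t, v = -11 - 13t for integer t.
2 ≤ 0 + 3t ≤ 33 gives t ∈ [1, 11], which is 11 values.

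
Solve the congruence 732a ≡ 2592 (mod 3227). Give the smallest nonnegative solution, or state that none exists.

1908

gcd(3227, 732) = 1  (3227 = 4·732 + 299, 732 = 2·299 + 134, 299 = 2·134 + 31, 134 = 4·31 + 10, 31 = 3·10 + 1, 10 = 10·1).
1 divides 2592, so solutions exist.
Back-substituting, 732·(-313) + 3227·(71) = 1.
So 732·(-313) ≡ 1 (mod 3227); multiply by 2592: a ≡ -811296 (mod 3227).
Smallest nonnegative: a = -811296 mod 3227 = 1908.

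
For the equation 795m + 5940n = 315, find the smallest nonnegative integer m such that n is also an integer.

gcd(5940, 795):
  5940 = 7·795 + 375
  795 = 2·375 + 45
  375 = 8·45 + 15
  45 = 3·15
so gcd(5940, 795) = 15.
15 divides 315, so solutions exist.
Back-substitute for Bézout coefficients:
  15 = 375 - 8·45
  ... = 795·(-127) + 5940·(17)
Scale by 315/15 = 21: (m₀, n₀) = (-2667, 357).
General solution: m = -2667 + 396t, n = 357 - 53t for integer t.
m ≥ 0: smallest is -2667 mod 396 = 105 (at t = 7), with n = -14.

105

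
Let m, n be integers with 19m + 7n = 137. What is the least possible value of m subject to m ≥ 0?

5

gcd(19, 7):
  19 = 2·7 + 5
  7 = 1·5 + 2
  5 = 2·2 + 1
  2 = 2·1
so gcd(19, 7) = 1.
1 divides 137, so solutions exist.
Back-substitute for Bézout coefficients:
  1 = 5 - 2·2
  ... = 19·(3) + 7·(-8)
Scale by 137/1 = 137: (m₀, n₀) = (411, -1096).
General solution: m = 411 + 7t, n = -1096 - 19t for integer t.
m ≥ 0: smallest is 411 mod 7 = 5 (at t = -58), with n = 6.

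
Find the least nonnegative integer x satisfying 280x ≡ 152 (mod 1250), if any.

gcd(1250, 280) = 10.
10 does not divide 152, so the congruence has no solution.

no solution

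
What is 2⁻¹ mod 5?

gcd(5, 2) = 1.
By Bézout, 2·(-2) + 5·(1) = 1.
So 2·-2 ≡ 1 (mod 5), and -2 mod 5 = 3.

3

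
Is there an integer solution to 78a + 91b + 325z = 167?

gcd(91, 78) = 13.
gcd(13, 325) = 13.
13 does not divide 167 (remainder 11), so no integer solutions.

no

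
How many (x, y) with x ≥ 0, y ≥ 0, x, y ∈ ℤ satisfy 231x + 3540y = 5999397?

22

gcd(3540, 231):
  3540 = 15*231 + 75
  231 = 3*75 + 6
  75 = 12*6 + 3
  6 = 2*3
so gcd(3540, 231) = 3.
Back-substitute for Bézout coefficients:
  3 = 75 - 12*6
  ... = 231*(-567) + 3540*(37)
Scale by 1999799: one solution is (-1133886033, 73992563). Reduce x mod 1180: (747, 1646).
General: x = 747 + 1180t, y = 1646 - 77t.
x ≥ 0 ⇒ t ≥ 0; y ≥ 0 ⇒ t ≤ 21. So t ∈ [0, 21]: 22 solutions.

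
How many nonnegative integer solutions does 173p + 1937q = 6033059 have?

18

gcd(1937, 173):
  1937 = 11×173 + 34
  173 = 5×34 + 3
  34 = 11×3 + 1
  3 = 3×1
so gcd(1937, 173) = 1.
Back-substitute for Bézout coefficients:
  1 = 34 - 11×3
  ... = 173×(-627) + 1937×(56)
Scale by 6033059: one solution is (-3782727993, 337851304). Reduce p mod 1937: (567, 3064).
General: p = 567 + 1937t, q = 3064 - 173t.
p ≥ 0 ⇒ t ≥ 0; q ≥ 0 ⇒ t ≤ 17. So t ∈ [0, 17]: 18 solutions.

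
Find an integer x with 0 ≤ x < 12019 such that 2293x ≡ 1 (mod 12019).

gcd(12019, 2293) = 1.
By Bézout, 2293*(-5619) + 12019*(1072) = 1.
So 2293*-5619 ≡ 1 (mod 12019), and -5619 mod 12019 = 6400.

6400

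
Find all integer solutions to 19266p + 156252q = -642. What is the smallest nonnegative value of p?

gcd(156252, 19266):
  156252 = 8×19266 + 2124
  19266 = 9×2124 + 150
  2124 = 14×150 + 24
  150 = 6×24 + 6
  24 = 4×6
so gcd(156252, 19266) = 6.
6 divides -642, so solutions exist.
Back-substitute for Bézout coefficients:
  6 = 150 - 6×24
  ... = 19266×(6253) + 156252×(-771)
Scale by -642/6 = -107: (p₀, q₀) = (-669071, 82497).
General solution: p = -669071 + 26042t, q = 82497 - 3211t for integer t.
p ≥ 0: smallest is -669071 mod 26042 = 8021 (at t = 26), with q = -989.

8021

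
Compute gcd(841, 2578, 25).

gcd(2578, 841):
  2578 = 3·841 + 55
  841 = 15·55 + 16
  55 = 3·16 + 7
  16 = 2·7 + 2
  7 = 3·2 + 1
  2 = 2·1
so gcd(2578, 841) = 1.
gcd(1, 25) = 1.

1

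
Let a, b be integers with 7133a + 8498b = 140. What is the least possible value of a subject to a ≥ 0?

996

gcd(8498, 7133) = 7.
7 divides 140, so solutions exist.
By Bézout, 7133*(-193) + 8498*(162) = 7.
Scale by 140/7 = 20: (a₀, b₀) = (-3860, 3240).
General solution: a = -3860 + 1214t, b = 3240 - 1019t for integer t.
a ≥ 0: smallest is -3860 mod 1214 = 996 (at t = 4), with b = -836.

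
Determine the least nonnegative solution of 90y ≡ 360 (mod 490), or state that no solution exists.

4

gcd(490, 90):
  490 = 5×90 + 40
  90 = 2×40 + 10
  40 = 4×10
so gcd(490, 90) = 10.
10 divides 360, so solutions exist.
Back-substitute for Bézout coefficients:
  10 = 90 - 2×40
  ... = 90×(11) + 490×(-2)
So 90×(11) ≡ 10 (mod 490); multiply by 36: y ≡ 396 (mod 49).
Smallest nonnegative: y = 396 mod 49 = 4.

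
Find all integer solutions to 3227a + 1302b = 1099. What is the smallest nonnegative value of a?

77

gcd(3227, 1302):
  3227 = 2×1302 + 623
  1302 = 2×623 + 56
  623 = 11×56 + 7
  56 = 8×7
so gcd(3227, 1302) = 7.
7 divides 1099, so solutions exist.
Back-substitute for Bézout coefficients:
  7 = 623 - 11×56
  ... = 3227×(23) + 1302×(-57)
Scale by 1099/7 = 157: (a₀, b₀) = (3611, -8949).
General solution: a = 3611 + 186t, b = -8949 - 461t for integer t.
a ≥ 0: smallest is 3611 mod 186 = 77 (at t = -19), with b = -190.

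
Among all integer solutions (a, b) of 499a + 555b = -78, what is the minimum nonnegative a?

gcd(555, 499):
  555 = 1·499 + 56
  499 = 8·56 + 51
  56 = 1·51 + 5
  51 = 10·5 + 1
  5 = 5·1
so gcd(555, 499) = 1.
1 divides -78, so solutions exist.
Back-substitute for Bézout coefficients:
  1 = 51 - 10·5
  ... = 499·(109) + 555·(-98)
Scale by -78/1 = -78: (a₀, b₀) = (-8502, 7644).
General solution: a = -8502 + 555t, b = 7644 - 499t for integer t.
a ≥ 0: smallest is -8502 mod 555 = 378 (at t = 16), with b = -340.

378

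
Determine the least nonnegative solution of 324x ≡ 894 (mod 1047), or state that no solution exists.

gcd(1047, 324) = 3  (1047 = 3*324 + 75, 324 = 4*75 + 24, 75 = 3*24 + 3, 24 = 8*3).
3 divides 894, so solutions exist.
Back-substituting, 324*(-42) + 1047*(13) = 3.
So 324*(-42) ≡ 3 (mod 1047); multiply by 298: x ≡ -12516 (mod 349).
Smallest nonnegative: x = -12516 mod 349 = 48.

48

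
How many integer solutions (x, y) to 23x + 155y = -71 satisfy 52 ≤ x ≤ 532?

gcd(155, 23) = 1.
By Bézout, 23·(27) + 155·(-4) = 1.
Particular solution: (98, -15).
General solution: x = 98 + 155t, y = -15 - 23t for integer t.
52 ≤ 98 + 155t ≤ 532 gives t ∈ [0, 2], which is 3 values.

3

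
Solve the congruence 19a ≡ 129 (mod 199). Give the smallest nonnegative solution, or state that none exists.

122

gcd(199, 19) = 1  (199 = 10·19 + 9, 19 = 2·9 + 1, 9 = 9·1).
1 divides 129, so solutions exist.
Back-substituting, 19·(21) + 199·(-2) = 1.
So 19·(21) ≡ 1 (mod 199); multiply by 129: a ≡ 2709 (mod 199).
Smallest nonnegative: a = 2709 mod 199 = 122.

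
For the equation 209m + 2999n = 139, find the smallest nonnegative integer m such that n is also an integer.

gcd(2999, 209) = 1.
1 divides 139, so solutions exist.
By Bézout, 209·(-904) + 2999·(63) = 1.
Scale by 139/1 = 139: (m₀, n₀) = (-125656, 8757).
General solution: m = -125656 + 2999t, n = 8757 - 209t for integer t.
m ≥ 0: smallest is -125656 mod 2999 = 302 (at t = 42), with n = -21.

302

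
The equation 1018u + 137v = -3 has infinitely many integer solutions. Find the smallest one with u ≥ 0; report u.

58

gcd(1018, 137):
  1018 = 7×137 + 59
  137 = 2×59 + 19
  59 = 3×19 + 2
  19 = 9×2 + 1
  2 = 2×1
so gcd(1018, 137) = 1.
1 divides -3, so solutions exist.
Back-substitute for Bézout coefficients:
  1 = 19 - 9×2
  ... = 1018×(-65) + 137×(483)
Scale by -3/1 = -3: (u₀, v₀) = (195, -1449).
General solution: u = 195 + 137t, v = -1449 - 1018t for integer t.
u ≥ 0: smallest is 195 mod 137 = 58 (at t = -1), with v = -431.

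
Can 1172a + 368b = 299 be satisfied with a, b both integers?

no

gcd(1172, 368) = 4  (1172 = 3*368 + 68, 368 = 5*68 + 28, 68 = 2*28 + 12, 28 = 2*12 + 4, 12 = 3*4).
4 does not divide 299 (remainder 3), so no integer solutions.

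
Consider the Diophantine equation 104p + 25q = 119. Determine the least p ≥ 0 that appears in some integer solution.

11

gcd(104, 25):
  104 = 4×25 + 4
  25 = 6×4 + 1
  4 = 4×1
so gcd(104, 25) = 1.
1 divides 119, so solutions exist.
Back-substitute for Bézout coefficients:
  1 = 25 - 6×4
  ... = 104×(-6) + 25×(25)
Scale by 119/1 = 119: (p₀, q₀) = (-714, 2975).
General solution: p = -714 + 25t, q = 2975 - 104t for integer t.
p ≥ 0: smallest is -714 mod 25 = 11 (at t = 29), with q = -41.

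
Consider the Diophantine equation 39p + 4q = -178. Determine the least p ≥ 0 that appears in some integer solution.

gcd(39, 4) = 1  (39 = 9·4 + 3, 4 = 1·3 + 1, 3 = 3·1).
1 divides -178, so solutions exist.
Back-substituting, 39·(-1) + 4·(10) = 1.
Scale by -178/1 = -178: (p₀, q₀) = (178, -1780).
General solution: p = 178 + 4t, q = -1780 - 39t for integer t.
p ≥ 0: smallest is 178 mod 4 = 2 (at t = -44), with q = -64.

2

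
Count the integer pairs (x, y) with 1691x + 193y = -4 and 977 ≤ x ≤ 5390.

23

gcd(1691, 193):
  1691 = 8*193 + 147
  193 = 1*147 + 46
  147 = 3*46 + 9
  46 = 5*9 + 1
  9 = 9*1
so gcd(1691, 193) = 1.
Back-substitute for Bézout coefficients:
  1 = 46 - 5*9
  ... = 1691*(-21) + 193*(184)
Scale by -4: particular solution (84, -736); reduce x mod 193: (84, -736).
General solution: x = 84 + 193t, y = -736 - 1691t for integer t.
977 ≤ 84 + 193t ≤ 5390 gives t ∈ [5, 27], which is 23 values.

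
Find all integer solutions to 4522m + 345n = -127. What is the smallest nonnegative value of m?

239

gcd(4522, 345):
  4522 = 13·345 + 37
  345 = 9·37 + 12
  37 = 3·12 + 1
  12 = 12·1
so gcd(4522, 345) = 1.
1 divides -127, so solutions exist.
Back-substitute for Bézout coefficients:
  1 = 37 - 3·12
  ... = 4522·(28) + 345·(-367)
Scale by -127/1 = -127: (m₀, n₀) = (-3556, 46609).
General solution: m = -3556 + 345t, n = 46609 - 4522t for integer t.
m ≥ 0: smallest is -3556 mod 345 = 239 (at t = 11), with n = -3133.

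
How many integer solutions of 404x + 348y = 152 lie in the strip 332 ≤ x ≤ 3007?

31

gcd(404, 348) = 4  (404 = 1×348 + 56, 348 = 6×56 + 12, 56 = 4×12 + 8, 12 = 1×8 + 4, 8 = 2×4).
Back-substituting, 404×(-31) + 348×(36) = 4.
Scale by 38: particular solution (-1178, 1368); reduce x mod 87: (40, -46).
General solution: x = 40 + 87t, y = -46 - 101t for integer t.
332 ≤ 40 + 87t ≤ 3007 gives t ∈ [4, 34], which is 31 values.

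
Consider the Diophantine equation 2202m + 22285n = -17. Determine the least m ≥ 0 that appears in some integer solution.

gcd(22285, 2202) = 1.
1 divides -17, so solutions exist.
By Bézout, 2202×(-3532) + 22285×(349) = 1.
Scale by -17/1 = -17: (m₀, n₀) = (60044, -5933).
General solution: m = 60044 + 22285t, n = -5933 - 2202t for integer t.
m ≥ 0: smallest is 60044 mod 22285 = 15474 (at t = -2), with n = -1529.

15474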